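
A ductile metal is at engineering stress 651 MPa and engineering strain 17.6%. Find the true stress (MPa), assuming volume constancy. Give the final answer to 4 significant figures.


sigma_true = sigma_eng * (1 + epsilon_eng)
sigma_true = 651 * (1 + 0.176)
sigma_true = 765.6 MPa


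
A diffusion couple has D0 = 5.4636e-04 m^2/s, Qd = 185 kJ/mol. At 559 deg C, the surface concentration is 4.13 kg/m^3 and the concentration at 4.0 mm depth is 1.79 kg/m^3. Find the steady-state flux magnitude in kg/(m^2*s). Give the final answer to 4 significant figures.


Step 1: D = D0 * exp(-Qd/(R*T))
T = 559 + 273.15 = 832.15 K
D = 5.4636e-04 * exp(-185e3 / (8.314 * 832.15)) = 1.33192e-15 m^2/s
Step 2: J = D * (C1 - C2) / dx
J = 1.33192e-15 * (4.13 - 1.79) / 4e-03
J = 7.792e-13 kg/(m^2*s)


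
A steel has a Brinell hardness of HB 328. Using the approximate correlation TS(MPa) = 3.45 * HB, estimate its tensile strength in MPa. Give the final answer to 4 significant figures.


TS (MPa) = 3.45 * HB
TS = 3.45 * 328
TS = 1132 MPa


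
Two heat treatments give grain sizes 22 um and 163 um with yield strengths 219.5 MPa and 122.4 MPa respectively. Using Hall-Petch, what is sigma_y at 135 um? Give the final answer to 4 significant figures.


sigma_y = sigma0 + k / sqrt(d)
1/sqrt(d1) = 1/sqrt(2.2e-05) = 213.201;  1/sqrt(d2) = 78.326
k = (sigma1 - sigma2) / (1/sqrt(d1) - 1/sqrt(d2)) = (219.5 - 122.4) / (213.201 - 78.326) = 0.719928 MPa*m^0.5
sigma0 = sigma1 - k/sqrt(d1) = 219.5 - 0.719928*213.201 = 66.0109 MPa
sigma_y(d3) = 66.0109 + 0.719928 / sqrt(1.35e-04) = 128 MPa


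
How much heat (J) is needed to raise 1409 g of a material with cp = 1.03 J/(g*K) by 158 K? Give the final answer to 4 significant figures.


Q = m * cp * dT
Q = 1409 * 1.03 * 158
Q = 229300 J


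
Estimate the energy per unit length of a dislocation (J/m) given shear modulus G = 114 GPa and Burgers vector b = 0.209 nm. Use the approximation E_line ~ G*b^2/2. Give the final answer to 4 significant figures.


E = G*b^2/2
b = 0.209 nm = 2.09e-10 m
G = 114 GPa = 1.14e+11 Pa
E = 0.5 * 1.14e+11 * (2.09e-10)^2
E = 2.49e-09 J/m


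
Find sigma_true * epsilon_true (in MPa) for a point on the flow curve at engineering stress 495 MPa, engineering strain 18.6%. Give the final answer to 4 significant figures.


sigma_true = sigma_eng * (1 + epsilon_eng)
sigma_true = 495 * (1 + 0.186) = 587.07 MPa
epsilon_true = ln(1 + epsilon_eng)
epsilon_true = ln(1 + 0.186) = 0.170586
sigma_true * epsilon_true = 587.07 * 0.170586 = 100.1 MPa


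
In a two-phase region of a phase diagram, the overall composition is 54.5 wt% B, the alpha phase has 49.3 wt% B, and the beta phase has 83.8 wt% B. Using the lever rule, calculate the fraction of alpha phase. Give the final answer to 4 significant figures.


f_alpha = (C_beta - C0) / (C_beta - C_alpha)
f_alpha = (83.8 - 54.5) / (83.8 - 49.3)
f_alpha = 0.8493


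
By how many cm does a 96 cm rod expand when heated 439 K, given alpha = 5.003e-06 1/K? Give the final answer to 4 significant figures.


dL = L0 * alpha * dT
dL = 96 * 5.003e-06 * 439
dL = 0.2108 cm


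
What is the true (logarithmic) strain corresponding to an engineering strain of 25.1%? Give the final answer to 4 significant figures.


epsilon_true = ln(1 + epsilon_eng)
epsilon_true = ln(1 + 0.251)
epsilon_true = 0.2239


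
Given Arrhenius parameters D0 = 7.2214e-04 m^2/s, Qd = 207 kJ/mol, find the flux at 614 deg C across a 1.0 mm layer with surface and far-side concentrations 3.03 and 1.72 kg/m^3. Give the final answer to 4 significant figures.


Step 1: D = D0 * exp(-Qd/(R*T))
T = 614 + 273.15 = 887.15 K
D = 7.2214e-04 * exp(-207e3 / (8.314 * 887.15)) = 4.67947e-16 m^2/s
Step 2: J = D * (C1 - C2) / dx
J = 4.67947e-16 * (3.03 - 1.72) / 1e-03
J = 6.13e-13 kg/(m^2*s)


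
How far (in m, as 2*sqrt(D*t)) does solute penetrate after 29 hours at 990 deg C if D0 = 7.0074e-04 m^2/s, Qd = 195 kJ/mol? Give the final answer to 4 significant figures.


Step 1: D = D0 * exp(-Qd/(R*T))
T = 1263.15 K
D = 7.0074e-04 * exp(-195e3 / (8.314 * 1263.15)) = 6.04634e-12 m^2/s
Step 2: L = 2*sqrt(D*t)
t = 29 h = 104400 s
L = 2*sqrt(6.04634e-12 * 104400) = 1.589e-03 m


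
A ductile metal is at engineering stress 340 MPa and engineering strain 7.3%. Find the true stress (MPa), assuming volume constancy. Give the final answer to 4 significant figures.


sigma_true = sigma_eng * (1 + epsilon_eng)
sigma_true = 340 * (1 + 0.073)
sigma_true = 364.8 MPa


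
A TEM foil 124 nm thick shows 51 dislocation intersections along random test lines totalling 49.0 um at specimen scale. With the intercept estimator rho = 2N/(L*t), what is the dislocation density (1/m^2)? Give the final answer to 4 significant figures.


rho = 2N / (L * t)
L = 49.0 um = 4.9e-05 m, t = 124 nm = 1.24e-07 m
rho = 2 * 51 / (4.9e-05 * 1.24e-07)
rho = 1.679e+13 1/m^2


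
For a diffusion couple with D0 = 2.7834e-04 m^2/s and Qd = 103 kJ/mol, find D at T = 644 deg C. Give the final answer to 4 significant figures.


D = D0 * exp(-Qd / (R*T))
T = 917.15 K
D = 2.7834e-04 * exp(-103e3 / (8.314 * 917.15))
D = 3.786e-10 m^2/s


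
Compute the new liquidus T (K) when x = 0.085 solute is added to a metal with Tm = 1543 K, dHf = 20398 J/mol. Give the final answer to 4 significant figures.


dT = R*Tm^2*x / dHf
dT = 8.314 * 1543^2 * 0.085 / 20398
dT = 82.4847 K
T_new = 1543 - 82.4847 = 1461 K


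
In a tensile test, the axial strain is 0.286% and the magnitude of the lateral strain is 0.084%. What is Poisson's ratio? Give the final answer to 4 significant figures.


nu = -epsilon_lat / epsilon_axial
Lateral strain is contraction (negative), so using magnitudes:
nu = 0.084 / 0.286
nu = 0.2937


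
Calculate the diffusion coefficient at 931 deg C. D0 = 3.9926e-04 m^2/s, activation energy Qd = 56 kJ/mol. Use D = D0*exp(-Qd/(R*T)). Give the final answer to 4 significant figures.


D = D0 * exp(-Qd / (R*T))
T = 1204.15 K
D = 3.9926e-04 * exp(-56e3 / (8.314 * 1204.15))
D = 1.486e-06 m^2/s


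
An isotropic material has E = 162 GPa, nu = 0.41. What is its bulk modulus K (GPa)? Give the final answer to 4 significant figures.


K = E / (3*(1-2*nu))
K = 162 / (3*(1-2*0.41))
K = 300 GPa


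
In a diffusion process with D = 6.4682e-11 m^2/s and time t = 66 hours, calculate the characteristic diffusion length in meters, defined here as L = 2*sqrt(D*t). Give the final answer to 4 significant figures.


t = 66 hr = 237600 s
Diffusion length = 2*sqrt(D*t)
= 2*sqrt(6.4682e-11 * 237600)
= 7.841e-03 m


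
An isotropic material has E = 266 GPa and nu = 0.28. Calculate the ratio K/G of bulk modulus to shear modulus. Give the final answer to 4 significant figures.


G = E / (2*(1+nu))
G = 266 / (2*(1+0.28)) = 103.906 GPa
K = E / (3*(1-2*nu))
K = 266 / (3*(1-2*0.28)) = 201.515 GPa
K/G = 201.515 / 103.906 = 1.939


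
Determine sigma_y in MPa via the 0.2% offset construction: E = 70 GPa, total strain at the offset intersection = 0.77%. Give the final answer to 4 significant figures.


Offset strain = 0.002
Elastic strain at yield = total_strain - offset = 7.7e-03 - 0.002 = 5.7e-03
sigma_y = E * elastic_strain = 70000 * 5.7e-03
sigma_y = 399 MPa


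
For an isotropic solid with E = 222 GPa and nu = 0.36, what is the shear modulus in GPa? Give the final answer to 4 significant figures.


G = E / (2*(1+nu))
G = 222 / (2*(1+0.36))
G = 81.62 GPa


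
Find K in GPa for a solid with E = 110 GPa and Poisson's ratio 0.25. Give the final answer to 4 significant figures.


K = E / (3*(1-2*nu))
K = 110 / (3*(1-2*0.25))
K = 73.33 GPa


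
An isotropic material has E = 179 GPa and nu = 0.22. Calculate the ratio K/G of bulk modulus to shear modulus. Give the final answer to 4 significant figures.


G = E / (2*(1+nu))
G = 179 / (2*(1+0.22)) = 73.3607 GPa
K = E / (3*(1-2*nu))
K = 179 / (3*(1-2*0.22)) = 106.548 GPa
K/G = 106.548 / 73.3607 = 1.452


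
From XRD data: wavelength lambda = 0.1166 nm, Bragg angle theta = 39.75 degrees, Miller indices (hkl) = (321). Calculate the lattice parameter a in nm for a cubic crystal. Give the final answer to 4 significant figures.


d = lambda / (2*sin(theta))
d = 0.1166 / (2*sin(39.75 deg))
d = 0.0911737 nm
a = d * sqrt(h^2+k^2+l^2) = 0.0911737 * sqrt(14)
a = 0.3411 nm


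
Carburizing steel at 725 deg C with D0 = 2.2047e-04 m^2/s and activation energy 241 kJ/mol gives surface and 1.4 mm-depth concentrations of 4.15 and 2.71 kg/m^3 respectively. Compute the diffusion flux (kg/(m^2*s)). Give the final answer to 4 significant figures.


Step 1: D = D0 * exp(-Qd/(R*T))
T = 725 + 273.15 = 998.15 K
D = 2.2047e-04 * exp(-241e3 / (8.314 * 998.15)) = 5.38287e-17 m^2/s
Step 2: J = D * (C1 - C2) / dx
J = 5.38287e-17 * (4.15 - 2.71) / 1.4e-03
J = 5.537e-14 kg/(m^2*s)


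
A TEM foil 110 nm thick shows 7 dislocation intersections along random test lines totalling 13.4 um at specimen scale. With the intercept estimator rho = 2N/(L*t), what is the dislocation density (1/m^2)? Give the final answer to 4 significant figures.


rho = 2N / (L * t)
L = 13.4 um = 1.34e-05 m, t = 110 nm = 1.1e-07 m
rho = 2 * 7 / (1.34e-05 * 1.1e-07)
rho = 9.498e+12 1/m^2


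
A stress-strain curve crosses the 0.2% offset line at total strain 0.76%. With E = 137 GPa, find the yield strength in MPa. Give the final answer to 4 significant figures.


Offset strain = 0.002
Elastic strain at yield = total_strain - offset = 7.6e-03 - 0.002 = 5.6e-03
sigma_y = E * elastic_strain = 137000 * 5.6e-03
sigma_y = 767.2 MPa


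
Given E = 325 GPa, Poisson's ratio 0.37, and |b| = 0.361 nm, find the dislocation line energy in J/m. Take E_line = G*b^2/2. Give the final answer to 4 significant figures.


Step 1: G = E / (2*(1+nu))
G = 325 / (2*(1+0.37)) = 118.613 GPa = 1.18613e+11 Pa
Step 2: E_line = G*b^2/2
b = 0.361 nm = 3.61e-10 m
E_line = 0.5 * 1.18613e+11 * (3.61e-10)^2 = 7.729e-09 J/m


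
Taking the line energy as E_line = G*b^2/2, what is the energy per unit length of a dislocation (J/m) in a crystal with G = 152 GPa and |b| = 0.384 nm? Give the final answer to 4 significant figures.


E = G*b^2/2
b = 0.384 nm = 3.84e-10 m
G = 152 GPa = 1.52e+11 Pa
E = 0.5 * 1.52e+11 * (3.84e-10)^2
E = 1.121e-08 J/m


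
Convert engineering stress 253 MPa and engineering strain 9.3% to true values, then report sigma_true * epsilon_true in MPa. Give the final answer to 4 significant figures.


sigma_true = sigma_eng * (1 + epsilon_eng)
sigma_true = 253 * (1 + 0.093) = 276.529 MPa
epsilon_true = ln(1 + epsilon_eng)
epsilon_true = ln(1 + 0.093) = 0.0889262
sigma_true * epsilon_true = 276.529 * 0.0889262 = 24.59 MPa


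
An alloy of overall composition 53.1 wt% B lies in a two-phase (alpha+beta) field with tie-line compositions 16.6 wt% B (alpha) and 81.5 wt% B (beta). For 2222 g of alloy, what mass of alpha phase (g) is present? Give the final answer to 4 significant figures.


f_alpha = (C_beta - C0) / (C_beta - C_alpha)
f_alpha = (81.5 - 53.1) / (81.5 - 16.6) = 0.437596
m_alpha = f_alpha * m_total = 0.437596 * 2222 = 972.3 g


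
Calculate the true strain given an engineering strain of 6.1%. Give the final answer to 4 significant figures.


epsilon_true = ln(1 + epsilon_eng)
epsilon_true = ln(1 + 0.061)
epsilon_true = 0.05921


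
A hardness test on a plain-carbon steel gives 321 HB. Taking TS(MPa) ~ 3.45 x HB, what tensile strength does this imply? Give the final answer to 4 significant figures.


TS (MPa) = 3.45 * HB
TS = 3.45 * 321
TS = 1107 MPa


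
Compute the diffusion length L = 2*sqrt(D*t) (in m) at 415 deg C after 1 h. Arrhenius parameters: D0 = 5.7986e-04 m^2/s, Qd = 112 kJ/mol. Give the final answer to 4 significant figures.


Step 1: D = D0 * exp(-Qd/(R*T))
T = 688.15 K
D = 5.7986e-04 * exp(-112e3 / (8.314 * 688.15)) = 1.82623e-12 m^2/s
Step 2: L = 2*sqrt(D*t)
t = 1 h = 3600 s
L = 2*sqrt(1.82623e-12 * 3600) = 1.622e-04 m


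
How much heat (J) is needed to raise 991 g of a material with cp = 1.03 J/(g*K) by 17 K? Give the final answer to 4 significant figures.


Q = m * cp * dT
Q = 991 * 1.03 * 17
Q = 17350 J


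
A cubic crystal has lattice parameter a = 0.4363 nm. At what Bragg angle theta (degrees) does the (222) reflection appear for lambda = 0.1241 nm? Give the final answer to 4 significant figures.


d = a / sqrt(h^2+k^2+l^2)
d = 0.4363 / sqrt(12) = 0.125949 nm
lambda = 2*d*sin(theta)  =>  sin(theta) = lambda / (2*d)
sin(theta) = 0.1241 / (2 * 0.125949) = 0.49266
theta = 29.52 deg


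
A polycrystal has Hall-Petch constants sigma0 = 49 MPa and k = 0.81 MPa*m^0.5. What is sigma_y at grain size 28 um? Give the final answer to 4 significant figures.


sigma_y = sigma0 + k / sqrt(d)
d = 28 um = 2.8e-05 m
sigma_y = 49 + 0.81 / sqrt(2.8e-05)
sigma_y = 202.1 MPa


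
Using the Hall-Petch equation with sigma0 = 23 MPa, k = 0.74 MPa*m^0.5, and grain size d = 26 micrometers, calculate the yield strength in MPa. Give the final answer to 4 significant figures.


sigma_y = sigma0 + k / sqrt(d)
d = 26 um = 2.6e-05 m
sigma_y = 23 + 0.74 / sqrt(2.6e-05)
sigma_y = 168.1 MPa


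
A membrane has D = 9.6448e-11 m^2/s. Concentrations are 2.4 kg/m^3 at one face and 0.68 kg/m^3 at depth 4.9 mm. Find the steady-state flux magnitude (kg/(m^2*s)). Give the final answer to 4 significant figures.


J = -D * (dC/dx) = D * (C1 - C2) / dx
J = 9.6448e-11 * (2.4 - 0.68) / 4.9e-03
J = 3.386e-08 kg/(m^2*s)


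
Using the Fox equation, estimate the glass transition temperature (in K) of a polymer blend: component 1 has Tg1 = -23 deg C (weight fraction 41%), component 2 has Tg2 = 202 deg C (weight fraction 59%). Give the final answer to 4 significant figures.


1/Tg = w1/Tg1 + w2/Tg2 (in Kelvin)
Tg1 = 250.15 K, Tg2 = 475.15 K
1/Tg = 0.41/250.15 + 0.59/475.15
Tg = 347.1 K


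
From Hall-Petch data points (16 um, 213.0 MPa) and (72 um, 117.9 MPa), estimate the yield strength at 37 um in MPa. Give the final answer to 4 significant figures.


sigma_y = sigma0 + k / sqrt(d)
1/sqrt(d1) = 1/sqrt(1.6e-05) = 250;  1/sqrt(d2) = 117.851
k = (sigma1 - sigma2) / (1/sqrt(d1) - 1/sqrt(d2)) = (213.0 - 117.9) / (250 - 117.851) = 0.719643 MPa*m^0.5
sigma0 = sigma1 - k/sqrt(d1) = 213.0 - 0.719643*250 = 33.0893 MPa
sigma_y(d3) = 33.0893 + 0.719643 / sqrt(3.7e-05) = 151.4 MPa


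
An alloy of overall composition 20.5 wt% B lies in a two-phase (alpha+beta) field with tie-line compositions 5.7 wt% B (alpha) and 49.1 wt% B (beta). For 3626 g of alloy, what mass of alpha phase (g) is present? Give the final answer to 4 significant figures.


f_alpha = (C_beta - C0) / (C_beta - C_alpha)
f_alpha = (49.1 - 20.5) / (49.1 - 5.7) = 0.658986
m_alpha = f_alpha * m_total = 0.658986 * 3626 = 2389 g


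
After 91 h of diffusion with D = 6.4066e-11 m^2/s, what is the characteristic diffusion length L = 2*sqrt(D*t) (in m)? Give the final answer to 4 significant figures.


t = 91 hr = 327600 s
Diffusion length = 2*sqrt(D*t)
= 2*sqrt(6.4066e-11 * 327600)
= 9.163e-03 m


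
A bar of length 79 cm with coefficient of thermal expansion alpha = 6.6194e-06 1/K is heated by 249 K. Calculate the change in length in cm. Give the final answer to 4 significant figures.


dL = L0 * alpha * dT
dL = 79 * 6.6194e-06 * 249
dL = 0.1302 cm


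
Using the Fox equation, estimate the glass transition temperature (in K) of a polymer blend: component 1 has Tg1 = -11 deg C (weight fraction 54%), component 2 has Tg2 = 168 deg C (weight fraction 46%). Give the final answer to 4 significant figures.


1/Tg = w1/Tg1 + w2/Tg2 (in Kelvin)
Tg1 = 262.15 K, Tg2 = 441.15 K
1/Tg = 0.54/262.15 + 0.46/441.15
Tg = 322.3 K


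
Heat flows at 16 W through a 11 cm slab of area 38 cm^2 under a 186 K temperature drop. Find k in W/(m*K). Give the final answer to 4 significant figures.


k = Q*L / (A*dT)
L = 0.11 m, A = 3.8e-03 m^2
k = 16 * 0.11 / (3.8e-03 * 186)
k = 2.49 W/(m*K)


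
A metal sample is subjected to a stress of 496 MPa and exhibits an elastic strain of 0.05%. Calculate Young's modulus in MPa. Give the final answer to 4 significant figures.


E = sigma / epsilon
epsilon = 0.05% = 5e-04
E = 496 / 5e-04
E = 992000 MPa


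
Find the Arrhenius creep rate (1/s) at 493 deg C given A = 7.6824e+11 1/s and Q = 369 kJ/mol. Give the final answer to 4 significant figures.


rate = A * exp(-Q / (R*T))
T = 493 + 273.15 = 766.15 K
rate = 7.6824e+11 * exp(-369e3 / (8.314 * 766.15))
rate = 5.332e-14 1/s


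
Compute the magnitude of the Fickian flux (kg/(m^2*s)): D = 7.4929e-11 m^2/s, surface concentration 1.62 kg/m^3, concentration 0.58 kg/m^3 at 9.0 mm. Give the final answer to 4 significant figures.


J = -D * (dC/dx) = D * (C1 - C2) / dx
J = 7.4929e-11 * (1.62 - 0.58) / 9e-03
J = 8.658e-09 kg/(m^2*s)


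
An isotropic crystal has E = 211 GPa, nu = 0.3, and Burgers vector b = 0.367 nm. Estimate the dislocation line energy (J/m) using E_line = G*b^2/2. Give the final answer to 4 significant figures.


Step 1: G = E / (2*(1+nu))
G = 211 / (2*(1+0.3)) = 81.1538 GPa = 8.11538e+10 Pa
Step 2: E_line = G*b^2/2
b = 0.367 nm = 3.67e-10 m
E_line = 0.5 * 8.11538e+10 * (3.67e-10)^2 = 5.465e-09 J/m


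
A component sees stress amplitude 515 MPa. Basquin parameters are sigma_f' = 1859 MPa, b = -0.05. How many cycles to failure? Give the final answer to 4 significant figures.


sigma_a = sigma_f' * (2*Nf)^b
2*Nf = (sigma_a / sigma_f')^(1/b)
2*Nf = (515 / 1859)^(1/-0.05)
2*Nf = 1.41073e+11
Nf = 7.054e+10 cycles


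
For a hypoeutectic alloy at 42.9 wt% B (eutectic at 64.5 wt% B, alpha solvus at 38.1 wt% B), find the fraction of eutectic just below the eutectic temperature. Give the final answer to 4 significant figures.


f_primary = (C_e - C0) / (C_e - C_alpha_max)
f_primary = (64.5 - 42.9) / (64.5 - 38.1)
f_primary = 0.818182
f_eutectic = 1 - 0.818182 = 0.1818


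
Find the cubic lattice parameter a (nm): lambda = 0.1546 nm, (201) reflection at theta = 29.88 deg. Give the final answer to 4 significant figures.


d = lambda / (2*sin(theta))
d = 0.1546 / (2*sin(29.88 deg))
d = 0.155163 nm
a = d * sqrt(h^2+k^2+l^2) = 0.155163 * sqrt(5)
a = 0.347 nm


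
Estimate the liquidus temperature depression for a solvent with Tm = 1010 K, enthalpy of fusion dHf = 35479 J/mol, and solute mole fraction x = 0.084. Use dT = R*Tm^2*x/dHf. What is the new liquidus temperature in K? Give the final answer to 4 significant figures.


dT = R*Tm^2*x / dHf
dT = 8.314 * 1010^2 * 0.084 / 35479
dT = 20.0799 K
T_new = 1010 - 20.0799 = 989.9 K


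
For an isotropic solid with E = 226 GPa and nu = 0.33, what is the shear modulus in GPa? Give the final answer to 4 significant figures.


G = E / (2*(1+nu))
G = 226 / (2*(1+0.33))
G = 84.96 GPa


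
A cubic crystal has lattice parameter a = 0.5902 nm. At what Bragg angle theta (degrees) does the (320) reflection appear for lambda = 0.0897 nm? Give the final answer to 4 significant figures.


d = a / sqrt(h^2+k^2+l^2)
d = 0.5902 / sqrt(13) = 0.163692 nm
lambda = 2*d*sin(theta)  =>  sin(theta) = lambda / (2*d)
sin(theta) = 0.0897 / (2 * 0.163692) = 0.27399
theta = 15.9 deg


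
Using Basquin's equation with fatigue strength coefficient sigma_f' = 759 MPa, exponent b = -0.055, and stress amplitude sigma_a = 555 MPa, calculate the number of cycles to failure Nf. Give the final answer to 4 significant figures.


sigma_a = sigma_f' * (2*Nf)^b
2*Nf = (sigma_a / sigma_f')^(1/b)
2*Nf = (555 / 759)^(1/-0.055)
2*Nf = 296.344
Nf = 148.2 cycles


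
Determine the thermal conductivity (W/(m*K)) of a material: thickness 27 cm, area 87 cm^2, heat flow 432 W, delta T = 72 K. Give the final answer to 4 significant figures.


k = Q*L / (A*dT)
L = 0.27 m, A = 8.7e-03 m^2
k = 432 * 0.27 / (8.7e-03 * 72)
k = 186.2 W/(m*K)


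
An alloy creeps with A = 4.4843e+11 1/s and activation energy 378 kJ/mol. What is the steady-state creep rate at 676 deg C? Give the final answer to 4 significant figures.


rate = A * exp(-Q / (R*T))
T = 676 + 273.15 = 949.15 K
rate = 4.4843e+11 * exp(-378e3 / (8.314 * 949.15))
rate = 7.054e-10 1/s


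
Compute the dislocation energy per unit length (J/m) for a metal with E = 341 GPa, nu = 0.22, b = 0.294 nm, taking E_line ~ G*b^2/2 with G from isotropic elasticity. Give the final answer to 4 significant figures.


Step 1: G = E / (2*(1+nu))
G = 341 / (2*(1+0.22)) = 139.754 GPa = 1.39754e+11 Pa
Step 2: E_line = G*b^2/2
b = 0.294 nm = 2.94e-10 m
E_line = 0.5 * 1.39754e+11 * (2.94e-10)^2 = 6.04e-09 J/m


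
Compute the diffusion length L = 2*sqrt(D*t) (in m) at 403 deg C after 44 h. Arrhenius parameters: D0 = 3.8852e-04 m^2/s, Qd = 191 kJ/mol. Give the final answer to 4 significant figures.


Step 1: D = D0 * exp(-Qd/(R*T))
T = 676.15 K
D = 3.8852e-04 * exp(-191e3 / (8.314 * 676.15)) = 6.81633e-19 m^2/s
Step 2: L = 2*sqrt(D*t)
t = 44 h = 158400 s
L = 2*sqrt(6.81633e-19 * 158400) = 6.572e-07 m


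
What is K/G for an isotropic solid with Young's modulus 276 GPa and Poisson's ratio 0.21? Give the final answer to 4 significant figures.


G = E / (2*(1+nu))
G = 276 / (2*(1+0.21)) = 114.05 GPa
K = E / (3*(1-2*nu))
K = 276 / (3*(1-2*0.21)) = 158.621 GPa
K/G = 158.621 / 114.05 = 1.391


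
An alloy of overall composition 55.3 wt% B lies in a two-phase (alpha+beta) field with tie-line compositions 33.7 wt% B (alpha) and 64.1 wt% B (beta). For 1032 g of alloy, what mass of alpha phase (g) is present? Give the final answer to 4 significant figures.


f_alpha = (C_beta - C0) / (C_beta - C_alpha)
f_alpha = (64.1 - 55.3) / (64.1 - 33.7) = 0.289474
m_alpha = f_alpha * m_total = 0.289474 * 1032 = 298.7 g


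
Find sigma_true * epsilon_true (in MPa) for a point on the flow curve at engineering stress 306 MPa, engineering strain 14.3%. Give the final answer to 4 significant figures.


sigma_true = sigma_eng * (1 + epsilon_eng)
sigma_true = 306 * (1 + 0.143) = 349.758 MPa
epsilon_true = ln(1 + epsilon_eng)
epsilon_true = ln(1 + 0.143) = 0.133656
sigma_true * epsilon_true = 349.758 * 0.133656 = 46.75 MPa


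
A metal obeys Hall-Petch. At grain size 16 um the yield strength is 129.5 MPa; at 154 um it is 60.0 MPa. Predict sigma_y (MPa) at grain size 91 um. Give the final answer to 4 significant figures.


sigma_y = sigma0 + k / sqrt(d)
1/sqrt(d1) = 1/sqrt(1.6e-05) = 250;  1/sqrt(d2) = 80.5823
k = (sigma1 - sigma2) / (1/sqrt(d1) - 1/sqrt(d2)) = (129.5 - 60.0) / (250 - 80.5823) = 0.410229 MPa*m^0.5
sigma0 = sigma1 - k/sqrt(d1) = 129.5 - 0.410229*250 = 26.9428 MPa
sigma_y(d3) = 26.9428 + 0.410229 / sqrt(9.1e-05) = 69.95 MPa


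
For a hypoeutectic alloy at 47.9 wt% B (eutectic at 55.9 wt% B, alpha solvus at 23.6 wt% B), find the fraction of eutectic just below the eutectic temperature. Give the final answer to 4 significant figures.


f_primary = (C_e - C0) / (C_e - C_alpha_max)
f_primary = (55.9 - 47.9) / (55.9 - 23.6)
f_primary = 0.247678
f_eutectic = 1 - 0.247678 = 0.7523


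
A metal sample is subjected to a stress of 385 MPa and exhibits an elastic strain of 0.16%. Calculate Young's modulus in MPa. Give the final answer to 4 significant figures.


E = sigma / epsilon
epsilon = 0.16% = 1.6e-03
E = 385 / 1.6e-03
E = 240600 MPa


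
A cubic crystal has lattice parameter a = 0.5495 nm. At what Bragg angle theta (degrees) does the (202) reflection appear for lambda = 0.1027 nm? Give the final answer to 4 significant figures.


d = a / sqrt(h^2+k^2+l^2)
d = 0.5495 / sqrt(8) = 0.194278 nm
lambda = 2*d*sin(theta)  =>  sin(theta) = lambda / (2*d)
sin(theta) = 0.1027 / (2 * 0.194278) = 0.264313
theta = 15.33 deg


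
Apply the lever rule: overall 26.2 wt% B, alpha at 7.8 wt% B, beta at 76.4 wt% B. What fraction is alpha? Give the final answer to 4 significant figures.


f_alpha = (C_beta - C0) / (C_beta - C_alpha)
f_alpha = (76.4 - 26.2) / (76.4 - 7.8)
f_alpha = 0.7318


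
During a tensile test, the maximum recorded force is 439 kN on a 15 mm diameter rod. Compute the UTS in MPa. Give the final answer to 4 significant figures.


A0 = pi*(d/2)^2 = pi*(15/2)^2 = 176.715 mm^2
UTS = F_max / A0 = 439*1000 / 176.715
UTS = 2484 MPa


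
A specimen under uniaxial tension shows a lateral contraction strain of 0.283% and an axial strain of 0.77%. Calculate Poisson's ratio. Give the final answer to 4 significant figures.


nu = -epsilon_lat / epsilon_axial
Lateral strain is contraction (negative), so using magnitudes:
nu = 0.283 / 0.77
nu = 0.3675


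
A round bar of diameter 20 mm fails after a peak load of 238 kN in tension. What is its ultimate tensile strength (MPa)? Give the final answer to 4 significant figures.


A0 = pi*(d/2)^2 = pi*(20/2)^2 = 314.159 mm^2
UTS = F_max / A0 = 238*1000 / 314.159
UTS = 757.6 MPa


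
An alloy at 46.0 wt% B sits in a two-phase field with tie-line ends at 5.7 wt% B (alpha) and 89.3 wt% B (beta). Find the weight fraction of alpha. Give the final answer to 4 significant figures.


f_alpha = (C_beta - C0) / (C_beta - C_alpha)
f_alpha = (89.3 - 46.0) / (89.3 - 5.7)
f_alpha = 0.5179


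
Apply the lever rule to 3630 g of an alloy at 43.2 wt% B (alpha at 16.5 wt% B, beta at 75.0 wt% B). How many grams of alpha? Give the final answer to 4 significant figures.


f_alpha = (C_beta - C0) / (C_beta - C_alpha)
f_alpha = (75.0 - 43.2) / (75.0 - 16.5) = 0.54359
m_alpha = f_alpha * m_total = 0.54359 * 3630 = 1973 g


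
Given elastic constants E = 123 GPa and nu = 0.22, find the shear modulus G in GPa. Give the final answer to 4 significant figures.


G = E / (2*(1+nu))
G = 123 / (2*(1+0.22))
G = 50.41 GPa


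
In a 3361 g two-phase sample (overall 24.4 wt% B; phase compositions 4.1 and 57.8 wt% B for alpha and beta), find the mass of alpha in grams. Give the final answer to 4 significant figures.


f_alpha = (C_beta - C0) / (C_beta - C_alpha)
f_alpha = (57.8 - 24.4) / (57.8 - 4.1) = 0.621974
m_alpha = f_alpha * m_total = 0.621974 * 3361 = 2090 g


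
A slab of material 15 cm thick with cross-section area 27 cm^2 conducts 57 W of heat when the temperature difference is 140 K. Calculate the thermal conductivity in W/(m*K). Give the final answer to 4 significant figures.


k = Q*L / (A*dT)
L = 0.15 m, A = 2.7e-03 m^2
k = 57 * 0.15 / (2.7e-03 * 140)
k = 22.62 W/(m*K)


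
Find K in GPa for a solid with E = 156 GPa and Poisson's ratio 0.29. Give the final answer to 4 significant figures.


K = E / (3*(1-2*nu))
K = 156 / (3*(1-2*0.29))
K = 123.8 GPa


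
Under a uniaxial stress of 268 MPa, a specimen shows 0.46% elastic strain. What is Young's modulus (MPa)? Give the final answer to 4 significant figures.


E = sigma / epsilon
epsilon = 0.46% = 4.6e-03
E = 268 / 4.6e-03
E = 58260 MPa


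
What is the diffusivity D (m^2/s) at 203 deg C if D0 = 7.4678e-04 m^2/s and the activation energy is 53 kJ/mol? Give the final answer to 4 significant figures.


D = D0 * exp(-Qd / (R*T))
T = 476.15 K
D = 7.4678e-04 * exp(-53e3 / (8.314 * 476.15))
D = 1.145e-09 m^2/s


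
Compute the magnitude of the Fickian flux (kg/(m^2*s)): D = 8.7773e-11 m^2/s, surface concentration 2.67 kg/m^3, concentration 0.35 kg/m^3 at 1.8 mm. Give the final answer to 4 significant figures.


J = -D * (dC/dx) = D * (C1 - C2) / dx
J = 8.7773e-11 * (2.67 - 0.35) / 1.8e-03
J = 1.131e-07 kg/(m^2*s)


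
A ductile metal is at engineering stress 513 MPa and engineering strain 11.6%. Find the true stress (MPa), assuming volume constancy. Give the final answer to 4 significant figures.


sigma_true = sigma_eng * (1 + epsilon_eng)
sigma_true = 513 * (1 + 0.116)
sigma_true = 572.5 MPa


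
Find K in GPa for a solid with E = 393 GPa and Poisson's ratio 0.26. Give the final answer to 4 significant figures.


K = E / (3*(1-2*nu))
K = 393 / (3*(1-2*0.26))
K = 272.9 GPa


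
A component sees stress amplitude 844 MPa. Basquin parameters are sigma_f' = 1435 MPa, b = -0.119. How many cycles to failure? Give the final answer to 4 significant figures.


sigma_a = sigma_f' * (2*Nf)^b
2*Nf = (sigma_a / sigma_f')^(1/b)
2*Nf = (844 / 1435)^(1/-0.119)
2*Nf = 86.5076
Nf = 43.25 cycles


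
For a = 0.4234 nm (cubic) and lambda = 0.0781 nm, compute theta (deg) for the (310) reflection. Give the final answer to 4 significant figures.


d = a / sqrt(h^2+k^2+l^2)
d = 0.4234 / sqrt(10) = 0.133891 nm
lambda = 2*d*sin(theta)  =>  sin(theta) = lambda / (2*d)
sin(theta) = 0.0781 / (2 * 0.133891) = 0.291656
theta = 16.96 deg


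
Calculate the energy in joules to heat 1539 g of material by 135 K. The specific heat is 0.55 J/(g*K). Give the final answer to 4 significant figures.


Q = m * cp * dT
Q = 1539 * 0.55 * 135
Q = 114300 J


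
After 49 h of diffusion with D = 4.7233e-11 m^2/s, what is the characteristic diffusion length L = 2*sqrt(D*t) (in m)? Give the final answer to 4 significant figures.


t = 49 hr = 176400 s
Diffusion length = 2*sqrt(D*t)
= 2*sqrt(4.7233e-11 * 176400)
= 5.773e-03 m


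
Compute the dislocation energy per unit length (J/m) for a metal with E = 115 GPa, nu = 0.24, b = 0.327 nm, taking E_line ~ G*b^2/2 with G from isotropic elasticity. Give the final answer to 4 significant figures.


Step 1: G = E / (2*(1+nu))
G = 115 / (2*(1+0.24)) = 46.371 GPa = 4.6371e+10 Pa
Step 2: E_line = G*b^2/2
b = 0.327 nm = 3.27e-10 m
E_line = 0.5 * 4.6371e+10 * (3.27e-10)^2 = 2.479e-09 J/m


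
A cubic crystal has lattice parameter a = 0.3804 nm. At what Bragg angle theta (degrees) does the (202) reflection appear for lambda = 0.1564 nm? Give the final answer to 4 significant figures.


d = a / sqrt(h^2+k^2+l^2)
d = 0.3804 / sqrt(8) = 0.134492 nm
lambda = 2*d*sin(theta)  =>  sin(theta) = lambda / (2*d)
sin(theta) = 0.1564 / (2 * 0.134492) = 0.581448
theta = 35.55 deg


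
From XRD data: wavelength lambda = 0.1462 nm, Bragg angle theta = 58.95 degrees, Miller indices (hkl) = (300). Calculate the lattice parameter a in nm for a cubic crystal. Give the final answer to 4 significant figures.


d = lambda / (2*sin(theta))
d = 0.1462 / (2*sin(58.95 deg))
d = 0.0853257 nm
a = d * sqrt(h^2+k^2+l^2) = 0.0853257 * sqrt(9)
a = 0.256 nm


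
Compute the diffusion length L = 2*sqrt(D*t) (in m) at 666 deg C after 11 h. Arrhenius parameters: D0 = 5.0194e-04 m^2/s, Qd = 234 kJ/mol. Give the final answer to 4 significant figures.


Step 1: D = D0 * exp(-Qd/(R*T))
T = 939.15 K
D = 5.0194e-04 * exp(-234e3 / (8.314 * 939.15)) = 4.84531e-17 m^2/s
Step 2: L = 2*sqrt(D*t)
t = 11 h = 39600 s
L = 2*sqrt(4.84531e-17 * 39600) = 2.77e-06 m


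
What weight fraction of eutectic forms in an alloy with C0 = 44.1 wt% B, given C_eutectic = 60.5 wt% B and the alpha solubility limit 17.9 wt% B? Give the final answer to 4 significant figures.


f_primary = (C_e - C0) / (C_e - C_alpha_max)
f_primary = (60.5 - 44.1) / (60.5 - 17.9)
f_primary = 0.384977
f_eutectic = 1 - 0.384977 = 0.615


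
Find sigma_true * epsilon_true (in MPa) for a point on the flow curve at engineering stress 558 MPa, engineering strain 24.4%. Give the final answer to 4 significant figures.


sigma_true = sigma_eng * (1 + epsilon_eng)
sigma_true = 558 * (1 + 0.244) = 694.152 MPa
epsilon_true = ln(1 + epsilon_eng)
epsilon_true = ln(1 + 0.244) = 0.218332
sigma_true * epsilon_true = 694.152 * 0.218332 = 151.6 MPa


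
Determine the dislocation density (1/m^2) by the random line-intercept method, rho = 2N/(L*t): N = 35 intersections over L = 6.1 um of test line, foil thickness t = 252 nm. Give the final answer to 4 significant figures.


rho = 2N / (L * t)
L = 6.1 um = 6.1e-06 m, t = 252 nm = 2.52e-07 m
rho = 2 * 35 / (6.1e-06 * 2.52e-07)
rho = 4.554e+13 1/m^2


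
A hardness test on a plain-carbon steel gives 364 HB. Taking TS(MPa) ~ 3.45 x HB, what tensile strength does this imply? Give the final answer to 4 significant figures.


TS (MPa) = 3.45 * HB
TS = 3.45 * 364
TS = 1256 MPa


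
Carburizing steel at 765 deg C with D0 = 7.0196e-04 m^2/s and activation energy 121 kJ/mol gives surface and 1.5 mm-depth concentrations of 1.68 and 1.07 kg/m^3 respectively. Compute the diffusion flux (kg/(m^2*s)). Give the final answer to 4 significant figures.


Step 1: D = D0 * exp(-Qd/(R*T))
T = 765 + 273.15 = 1038.15 K
D = 7.0196e-04 * exp(-121e3 / (8.314 * 1038.15)) = 5.72747e-10 m^2/s
Step 2: J = D * (C1 - C2) / dx
J = 5.72747e-10 * (1.68 - 1.07) / 1.5e-03
J = 2.329e-07 kg/(m^2*s)


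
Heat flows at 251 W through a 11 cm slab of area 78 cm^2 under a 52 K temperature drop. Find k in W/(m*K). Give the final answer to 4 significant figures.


k = Q*L / (A*dT)
L = 0.11 m, A = 7.8e-03 m^2
k = 251 * 0.11 / (7.8e-03 * 52)
k = 68.07 W/(m*K)


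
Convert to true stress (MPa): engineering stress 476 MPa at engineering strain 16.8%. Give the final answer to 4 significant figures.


sigma_true = sigma_eng * (1 + epsilon_eng)
sigma_true = 476 * (1 + 0.168)
sigma_true = 556 MPa


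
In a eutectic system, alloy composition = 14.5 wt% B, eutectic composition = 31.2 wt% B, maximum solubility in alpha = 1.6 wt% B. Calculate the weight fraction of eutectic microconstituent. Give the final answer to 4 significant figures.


f_primary = (C_e - C0) / (C_e - C_alpha_max)
f_primary = (31.2 - 14.5) / (31.2 - 1.6)
f_primary = 0.564189
f_eutectic = 1 - 0.564189 = 0.4358


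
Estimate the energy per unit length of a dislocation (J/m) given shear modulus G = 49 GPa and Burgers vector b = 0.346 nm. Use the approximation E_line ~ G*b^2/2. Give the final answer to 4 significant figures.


E = G*b^2/2
b = 0.346 nm = 3.46e-10 m
G = 49 GPa = 4.9e+10 Pa
E = 0.5 * 4.9e+10 * (3.46e-10)^2
E = 2.933e-09 J/m


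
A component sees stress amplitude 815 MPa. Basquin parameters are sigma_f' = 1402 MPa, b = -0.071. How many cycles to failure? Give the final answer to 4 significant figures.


sigma_a = sigma_f' * (2*Nf)^b
2*Nf = (sigma_a / sigma_f')^(1/b)
2*Nf = (815 / 1402)^(1/-0.071)
2*Nf = 2080.53
Nf = 1040 cycles


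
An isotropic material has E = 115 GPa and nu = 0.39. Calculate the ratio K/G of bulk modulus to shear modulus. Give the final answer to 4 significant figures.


G = E / (2*(1+nu))
G = 115 / (2*(1+0.39)) = 41.3669 GPa
K = E / (3*(1-2*nu))
K = 115 / (3*(1-2*0.39)) = 174.242 GPa
K/G = 174.242 / 41.3669 = 4.212


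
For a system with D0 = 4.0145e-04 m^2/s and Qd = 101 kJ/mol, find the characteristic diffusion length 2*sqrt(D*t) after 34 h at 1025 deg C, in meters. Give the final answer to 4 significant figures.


Step 1: D = D0 * exp(-Qd/(R*T))
T = 1298.15 K
D = 4.0145e-04 * exp(-101e3 / (8.314 * 1298.15)) = 3.46315e-08 m^2/s
Step 2: L = 2*sqrt(D*t)
t = 34 h = 122400 s
L = 2*sqrt(3.46315e-08 * 122400) = 0.1302 m


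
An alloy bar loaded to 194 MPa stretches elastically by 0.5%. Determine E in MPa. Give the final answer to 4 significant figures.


E = sigma / epsilon
epsilon = 0.5% = 5e-03
E = 194 / 5e-03
E = 38800 MPa


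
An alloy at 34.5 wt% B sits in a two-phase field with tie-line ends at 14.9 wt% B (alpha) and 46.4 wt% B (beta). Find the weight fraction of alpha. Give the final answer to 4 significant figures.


f_alpha = (C_beta - C0) / (C_beta - C_alpha)
f_alpha = (46.4 - 34.5) / (46.4 - 14.9)
f_alpha = 0.3778


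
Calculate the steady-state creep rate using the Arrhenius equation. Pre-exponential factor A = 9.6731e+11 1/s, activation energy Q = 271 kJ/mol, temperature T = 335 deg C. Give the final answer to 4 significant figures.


rate = A * exp(-Q / (R*T))
T = 335 + 273.15 = 608.15 K
rate = 9.6731e+11 * exp(-271e3 / (8.314 * 608.15))
rate = 5.108e-12 1/s


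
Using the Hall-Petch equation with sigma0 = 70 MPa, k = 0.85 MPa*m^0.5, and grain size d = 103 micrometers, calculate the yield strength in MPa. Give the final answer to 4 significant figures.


sigma_y = sigma0 + k / sqrt(d)
d = 103 um = 1.03e-04 m
sigma_y = 70 + 0.85 / sqrt(1.03e-04)
sigma_y = 153.8 MPa


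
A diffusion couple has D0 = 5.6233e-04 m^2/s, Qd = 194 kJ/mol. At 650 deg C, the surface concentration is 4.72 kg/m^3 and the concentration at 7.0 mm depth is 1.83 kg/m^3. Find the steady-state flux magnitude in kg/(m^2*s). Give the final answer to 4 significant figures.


Step 1: D = D0 * exp(-Qd/(R*T))
T = 650 + 273.15 = 923.15 K
D = 5.6233e-04 * exp(-194e3 / (8.314 * 923.15)) = 5.92221e-15 m^2/s
Step 2: J = D * (C1 - C2) / dx
J = 5.92221e-15 * (4.72 - 1.83) / 7e-03
J = 2.445e-12 kg/(m^2*s)


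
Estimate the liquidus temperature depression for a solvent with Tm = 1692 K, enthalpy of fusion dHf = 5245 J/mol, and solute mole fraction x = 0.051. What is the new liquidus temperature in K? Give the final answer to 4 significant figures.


dT = R*Tm^2*x / dHf
dT = 8.314 * 1692^2 * 0.051 / 5245
dT = 231.438 K
T_new = 1692 - 231.438 = 1461 K


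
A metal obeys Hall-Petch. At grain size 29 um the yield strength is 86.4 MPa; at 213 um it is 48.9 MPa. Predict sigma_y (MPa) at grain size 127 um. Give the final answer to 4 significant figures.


sigma_y = sigma0 + k / sqrt(d)
1/sqrt(d1) = 1/sqrt(2.9e-05) = 185.695;  1/sqrt(d2) = 68.5189
k = (sigma1 - sigma2) / (1/sqrt(d1) - 1/sqrt(d2)) = (86.4 - 48.9) / (185.695 - 68.5189) = 0.32003 MPa*m^0.5
sigma0 = sigma1 - k/sqrt(d1) = 86.4 - 0.32003*185.695 = 26.9719 MPa
sigma_y(d3) = 26.9719 + 0.32003 / sqrt(1.27e-04) = 55.37 MPa


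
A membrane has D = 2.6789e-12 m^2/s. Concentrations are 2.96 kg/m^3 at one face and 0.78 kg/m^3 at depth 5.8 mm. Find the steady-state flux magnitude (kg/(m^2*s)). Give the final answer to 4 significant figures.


J = -D * (dC/dx) = D * (C1 - C2) / dx
J = 2.6789e-12 * (2.96 - 0.78) / 5.8e-03
J = 1.007e-09 kg/(m^2*s)


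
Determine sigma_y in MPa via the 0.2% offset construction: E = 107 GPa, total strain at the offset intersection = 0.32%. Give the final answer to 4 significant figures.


Offset strain = 0.002
Elastic strain at yield = total_strain - offset = 3.2e-03 - 0.002 = 1.2e-03
sigma_y = E * elastic_strain = 107000 * 1.2e-03
sigma_y = 128.4 MPa


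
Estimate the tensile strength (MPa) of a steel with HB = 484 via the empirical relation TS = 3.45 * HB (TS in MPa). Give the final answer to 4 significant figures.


TS (MPa) = 3.45 * HB
TS = 3.45 * 484
TS = 1670 MPa


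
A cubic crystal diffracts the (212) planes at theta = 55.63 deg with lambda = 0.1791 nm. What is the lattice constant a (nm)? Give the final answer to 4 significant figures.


d = lambda / (2*sin(theta))
d = 0.1791 / (2*sin(55.63 deg))
d = 0.108492 nm
a = d * sqrt(h^2+k^2+l^2) = 0.108492 * sqrt(9)
a = 0.3255 nm


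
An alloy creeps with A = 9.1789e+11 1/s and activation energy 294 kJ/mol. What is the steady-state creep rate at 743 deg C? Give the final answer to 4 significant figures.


rate = A * exp(-Q / (R*T))
T = 743 + 273.15 = 1016.15 K
rate = 9.1789e+11 * exp(-294e3 / (8.314 * 1016.15))
rate = 7.069e-04 1/s


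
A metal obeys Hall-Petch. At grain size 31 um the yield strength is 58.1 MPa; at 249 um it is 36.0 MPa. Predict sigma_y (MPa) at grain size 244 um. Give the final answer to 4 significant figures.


sigma_y = sigma0 + k / sqrt(d)
1/sqrt(d1) = 1/sqrt(3.1e-05) = 179.605;  1/sqrt(d2) = 63.3724
k = (sigma1 - sigma2) / (1/sqrt(d1) - 1/sqrt(d2)) = (58.1 - 36.0) / (179.605 - 63.3724) = 0.190136 MPa*m^0.5
sigma0 = sigma1 - k/sqrt(d1) = 58.1 - 0.190136*179.605 = 23.9507 MPa
sigma_y(d3) = 23.9507 + 0.190136 / sqrt(2.44e-04) = 36.12 MPa


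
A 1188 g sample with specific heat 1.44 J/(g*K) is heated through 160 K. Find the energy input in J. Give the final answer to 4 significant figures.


Q = m * cp * dT
Q = 1188 * 1.44 * 160
Q = 273700 J


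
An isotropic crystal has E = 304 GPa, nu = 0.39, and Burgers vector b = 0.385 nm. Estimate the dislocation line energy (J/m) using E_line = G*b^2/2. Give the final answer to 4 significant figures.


Step 1: G = E / (2*(1+nu))
G = 304 / (2*(1+0.39)) = 109.353 GPa = 1.09353e+11 Pa
Step 2: E_line = G*b^2/2
b = 0.385 nm = 3.85e-10 m
E_line = 0.5 * 1.09353e+11 * (3.85e-10)^2 = 8.104e-09 J/m


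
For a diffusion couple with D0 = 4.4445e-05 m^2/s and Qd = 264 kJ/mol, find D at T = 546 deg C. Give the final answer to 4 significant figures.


D = D0 * exp(-Qd / (R*T))
T = 819.15 K
D = 4.4445e-05 * exp(-264e3 / (8.314 * 819.15))
D = 6.498e-22 m^2/s
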